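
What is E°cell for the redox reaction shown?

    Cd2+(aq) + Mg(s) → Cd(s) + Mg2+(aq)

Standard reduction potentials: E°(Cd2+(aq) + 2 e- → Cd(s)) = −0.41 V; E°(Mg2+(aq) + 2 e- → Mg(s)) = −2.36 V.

In the reaction as written, Cd2+(aq) is reduced (cathode) and Mg2+(aq) is produced by oxidation at the anode.
E°cell = E°(cathode) − E°(anode) = −0.41 − (−2.36) = +1.95 V.
The positive value indicates the reaction is spontaneous as written.

+1.95 V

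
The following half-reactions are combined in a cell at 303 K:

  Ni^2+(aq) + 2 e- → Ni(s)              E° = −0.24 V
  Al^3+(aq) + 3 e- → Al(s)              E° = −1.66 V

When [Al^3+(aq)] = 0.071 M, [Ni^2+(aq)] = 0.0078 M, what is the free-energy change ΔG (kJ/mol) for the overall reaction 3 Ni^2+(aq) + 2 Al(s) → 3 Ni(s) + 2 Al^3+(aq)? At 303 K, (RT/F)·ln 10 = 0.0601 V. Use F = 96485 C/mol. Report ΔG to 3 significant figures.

E°cell = −0.24 − (−1.66) = +1.42 V; the balanced reaction transfers n = 6 electrons.
Q = [Al^3+(aq)]^2 / [Ni^2+(aq)]^3 = 1.06×10^4, so log Q = 4.026 and E = +1.42 − (0.0601/6)(4.026) = +1.3797 V.
ΔG = −nFE = −(6)(96485)(+1.3797) J/mol = −799 kJ/mol.

−799 kJ/mol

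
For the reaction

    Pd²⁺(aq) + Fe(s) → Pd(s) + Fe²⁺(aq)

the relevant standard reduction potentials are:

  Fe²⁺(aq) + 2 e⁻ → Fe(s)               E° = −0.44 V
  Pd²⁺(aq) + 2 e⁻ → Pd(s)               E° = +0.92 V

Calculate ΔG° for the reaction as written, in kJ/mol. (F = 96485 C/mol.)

In the reaction as written Pd²⁺(aq) is reduced, so the Pd²⁺/Pd couple is the cathode and Fe²⁺/Fe is the anode.
E°cell = +0.92 − (−0.44) = +1.36 V; balancing electrons gives n = 2.
ΔG° = −nFE°cell = −(2)(96485)(+1.36) J/mol = −262 kJ/mol.

−262 kJ/mol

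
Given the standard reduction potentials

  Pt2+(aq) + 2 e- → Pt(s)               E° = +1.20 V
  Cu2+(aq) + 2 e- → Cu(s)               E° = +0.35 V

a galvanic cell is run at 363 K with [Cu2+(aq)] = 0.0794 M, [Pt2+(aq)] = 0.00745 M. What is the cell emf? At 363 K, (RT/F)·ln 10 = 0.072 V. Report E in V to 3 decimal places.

Since E°(Pt²⁺/Pt) > E°(Cu²⁺/Cu), Pt²⁺/Pt serves as the cathode.
The standard potential is +1.20 − (+0.35) = +0.85 V and the balanced reaction transfers n = 2 electrons.
Balancing gives Pt2+(aq) + Cu(s) → Pt(s) + Cu2+(aq); hence Q = [Cu2+(aq)] / [Pt2+(aq)] = 10.7 (log Q = 1.028).
E = E° − (0.072/n)·log Q = +0.85 − (0.072/2)(1.028) = +0.813 V.

+0.813 V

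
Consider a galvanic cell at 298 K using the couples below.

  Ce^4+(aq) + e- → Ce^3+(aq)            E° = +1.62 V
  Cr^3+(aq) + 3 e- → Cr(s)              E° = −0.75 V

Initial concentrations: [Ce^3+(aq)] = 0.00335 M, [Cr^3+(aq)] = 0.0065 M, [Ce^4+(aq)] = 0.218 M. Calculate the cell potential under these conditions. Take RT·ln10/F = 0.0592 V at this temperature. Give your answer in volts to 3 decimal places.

The Ce⁴⁺/Ce³⁺ couple has the more positive E°, so it is the cathode; Cr³⁺/Cr is the anode.
The standard potential is +1.62 − (−0.75) = +2.37 V and the balanced reaction transfers n = 3 electrons.
The balanced reaction is 3 Ce^4+(aq) + Cr(s) → 3 Ce^3+(aq) + Cr^3+(aq), so Q = ([Ce^3+(aq)]^3·[Cr^3+(aq)]) / [Ce^4+(aq)]^3 = 2.36×10^−8 and log Q = −7.627.
E = E° − (0.0592/n)·log Q = +2.37 − (0.0592/3)(−7.627) = +2.521 V.

+2.521 V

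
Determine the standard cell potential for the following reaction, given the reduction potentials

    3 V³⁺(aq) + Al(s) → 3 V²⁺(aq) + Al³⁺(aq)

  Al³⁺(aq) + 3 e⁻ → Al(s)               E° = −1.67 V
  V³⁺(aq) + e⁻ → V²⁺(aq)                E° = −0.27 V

In the reaction as written, V³⁺(aq) is reduced (cathode) and Al³⁺(aq) is produced by oxidation at the anode.
E°cell = E°(cathode) − E°(anode) = −0.27 − (−1.67) = +1.40 V.
The positive value indicates the reaction is spontaneous as written.

+1.40 V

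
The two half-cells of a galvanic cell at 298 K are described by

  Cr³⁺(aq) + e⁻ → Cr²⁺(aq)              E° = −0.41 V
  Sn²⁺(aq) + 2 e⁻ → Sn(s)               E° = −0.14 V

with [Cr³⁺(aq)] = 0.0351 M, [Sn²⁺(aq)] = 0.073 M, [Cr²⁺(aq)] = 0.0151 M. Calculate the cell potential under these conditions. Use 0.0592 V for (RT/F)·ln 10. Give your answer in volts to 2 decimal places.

Sn²⁺/Sn is reduced (cathode, E° = −0.14 V) and Cr³⁺/Cr²⁺ is oxidized (anode).
E°cell = E°cat − E°an = −0.14 − (−0.41) = +0.27 V; n = 2.
The balanced reaction is Sn²⁺(aq) + 2 Cr²⁺(aq) → Sn(s) + 2 Cr³⁺(aq), so Q = [Cr³⁺(aq)]^2 / ([Sn²⁺(aq)]·[Cr²⁺(aq)]^2) = 74 and log Q = 1.869.
Applying E = E° − (RT ln10/nF)·log Q gives +0.27 − (0.0592/2)(1.869) = +0.21 V.

+0.21 V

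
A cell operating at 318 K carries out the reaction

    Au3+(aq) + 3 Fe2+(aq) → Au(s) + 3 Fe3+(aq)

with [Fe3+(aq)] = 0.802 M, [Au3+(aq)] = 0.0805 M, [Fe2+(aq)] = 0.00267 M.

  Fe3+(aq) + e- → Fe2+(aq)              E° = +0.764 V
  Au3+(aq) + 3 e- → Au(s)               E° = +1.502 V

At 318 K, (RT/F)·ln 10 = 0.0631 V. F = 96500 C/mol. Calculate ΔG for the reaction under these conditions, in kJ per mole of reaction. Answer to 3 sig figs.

E°cell = +1.502 − (+0.764) = +0.738 V; the balanced reaction transfers n = 3 electrons.
The reaction quotient is [Fe3+(aq)]^3 / ([Au3+(aq)]·[Fe2+(aq)]^3) = 3.37×10^8; by Nernst, E = +0.738 − (0.0631/3)(8.527) = +0.5586 V.
Finally ΔG = −nFE = −(3)(96500 C/mol)(+0.5586 V) = −162 kJ/mol.

−162 kJ/mol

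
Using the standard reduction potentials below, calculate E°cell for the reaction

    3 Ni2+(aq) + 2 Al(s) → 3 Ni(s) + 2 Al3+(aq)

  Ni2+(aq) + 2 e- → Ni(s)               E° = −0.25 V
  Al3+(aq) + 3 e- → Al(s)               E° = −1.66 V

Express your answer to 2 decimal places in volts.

+1.41 V

Ni2+(aq) gains electrons, so the Ni²⁺/Ni couple is the cathode; the Al³⁺/Al couple is the anode.
E°cell = E°(cathode) − E°(anode) = −0.25 − (−1.66) = +1.41 V.
The positive value indicates the reaction is spontaneous as written.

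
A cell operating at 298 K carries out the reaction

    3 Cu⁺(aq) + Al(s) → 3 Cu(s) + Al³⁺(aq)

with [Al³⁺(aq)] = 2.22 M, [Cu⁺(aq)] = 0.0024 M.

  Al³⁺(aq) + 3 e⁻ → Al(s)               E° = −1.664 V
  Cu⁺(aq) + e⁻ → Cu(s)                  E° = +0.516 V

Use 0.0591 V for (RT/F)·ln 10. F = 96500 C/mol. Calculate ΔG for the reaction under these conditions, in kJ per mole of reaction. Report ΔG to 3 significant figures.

−584 kJ/mol

With Cu⁺/Cu reduced at the cathode, E°cell = +0.516 − (−1.664) = +2.180 V and n = 3.
Q = [Al³⁺(aq)] / [Cu⁺(aq)]^3 = 1.61×10^8, so log Q = 8.206 and E = +2.180 − (0.0591/3)(8.206) = +2.0183 V.
Then ΔG = −nFE = −3 × 96500 × +2.0183 J/mol = −584 kJ/mol.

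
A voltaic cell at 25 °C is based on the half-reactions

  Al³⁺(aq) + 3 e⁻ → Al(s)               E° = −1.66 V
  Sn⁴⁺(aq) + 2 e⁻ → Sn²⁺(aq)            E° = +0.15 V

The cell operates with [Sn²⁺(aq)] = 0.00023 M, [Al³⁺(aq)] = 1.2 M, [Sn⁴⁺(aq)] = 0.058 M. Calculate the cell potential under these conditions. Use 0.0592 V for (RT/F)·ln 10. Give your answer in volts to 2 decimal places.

+1.88 V

Since E°(Sn⁴⁺/Sn²⁺) > E°(Al³⁺/Al), Sn⁴⁺/Sn²⁺ serves as the cathode.
The standard potential is +0.15 − (−1.66) = +1.81 V and the balanced reaction transfers n = 6 electrons.
Balancing gives 3 Sn⁴⁺(aq) + 2 Al(s) → 3 Sn²⁺(aq) + 2 Al³⁺(aq); hence Q = ([Sn²⁺(aq)]^3·[Al³⁺(aq)]^2) / [Sn⁴⁺(aq)]^3 = 8.98×10^−8 (log Q = −7.047).
By the Nernst equation, E = +1.81 − (0.0592/6)·(−7.047) = +1.88 V.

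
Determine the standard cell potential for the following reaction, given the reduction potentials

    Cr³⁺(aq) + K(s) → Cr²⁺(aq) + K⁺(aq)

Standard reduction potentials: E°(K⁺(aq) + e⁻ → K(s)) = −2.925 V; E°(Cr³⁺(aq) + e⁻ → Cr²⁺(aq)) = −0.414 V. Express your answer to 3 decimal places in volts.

+2.511 V

In the reaction as written, Cr³⁺(aq) is reduced (cathode) and K⁺(aq) is produced by oxidation at the anode.
E°cell = E°(cathode) − E°(anode) = −0.414 − (−2.925) = +2.511 V.
The positive value indicates the reaction is spontaneous as written.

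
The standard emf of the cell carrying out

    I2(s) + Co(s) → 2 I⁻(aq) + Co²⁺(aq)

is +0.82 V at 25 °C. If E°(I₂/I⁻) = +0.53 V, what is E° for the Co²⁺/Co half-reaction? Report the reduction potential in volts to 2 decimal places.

−0.29 V

In the reaction as written the I₂/I⁻ couple is reduced (cathode) and Co²⁺/Co is oxidized (anode), so E°cell = E°(I₂/I⁻) − E°(Co²⁺/Co).
E°(Co²⁺/Co) = E°(cathode) − E°cell = +0.53 − (+0.82) = −0.29 V.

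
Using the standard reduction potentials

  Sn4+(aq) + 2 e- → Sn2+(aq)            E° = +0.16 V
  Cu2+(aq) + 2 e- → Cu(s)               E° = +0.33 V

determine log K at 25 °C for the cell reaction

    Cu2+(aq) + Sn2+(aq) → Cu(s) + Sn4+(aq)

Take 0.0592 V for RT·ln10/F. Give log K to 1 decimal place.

log K = 5.7

The Cu²⁺/Cu couple is reduced (cathode); E°cell = +0.33 − (+0.16) = +0.17 V with n = 2.
At equilibrium E = 0, so log K = nE°cell / 0.0592 = (2)(+0.17) / 0.0592 = 5.7.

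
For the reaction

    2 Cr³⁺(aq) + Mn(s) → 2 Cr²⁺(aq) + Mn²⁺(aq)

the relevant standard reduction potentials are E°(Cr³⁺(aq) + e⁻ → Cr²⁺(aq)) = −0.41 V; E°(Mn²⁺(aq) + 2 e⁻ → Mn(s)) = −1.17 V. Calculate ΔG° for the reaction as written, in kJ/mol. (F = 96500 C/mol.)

−147 kJ/mol

In the reaction as written Cr³⁺(aq) is reduced, so the Cr³⁺/Cr²⁺ couple is the cathode and Mn²⁺/Mn is the anode.
E°cell = −0.41 − (−1.17) = +0.76 V; balancing electrons gives n = 2.
ΔG° = −nFE°cell = −(2)(96500)(+0.76) J/mol = −147 kJ/mol.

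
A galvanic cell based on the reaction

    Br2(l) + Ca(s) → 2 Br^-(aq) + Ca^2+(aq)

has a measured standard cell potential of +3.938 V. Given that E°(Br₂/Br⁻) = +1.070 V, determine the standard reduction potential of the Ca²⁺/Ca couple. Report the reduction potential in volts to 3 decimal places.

In the reaction as written the Br₂/Br⁻ couple is reduced (cathode) and Ca²⁺/Ca is oxidized (anode), so E°cell = E°(Br₂/Br⁻) − E°(Ca²⁺/Ca).
E°(Ca²⁺/Ca) = E°(cathode) − E°cell = +1.070 − (+3.938) = −2.868 V.

−2.868 V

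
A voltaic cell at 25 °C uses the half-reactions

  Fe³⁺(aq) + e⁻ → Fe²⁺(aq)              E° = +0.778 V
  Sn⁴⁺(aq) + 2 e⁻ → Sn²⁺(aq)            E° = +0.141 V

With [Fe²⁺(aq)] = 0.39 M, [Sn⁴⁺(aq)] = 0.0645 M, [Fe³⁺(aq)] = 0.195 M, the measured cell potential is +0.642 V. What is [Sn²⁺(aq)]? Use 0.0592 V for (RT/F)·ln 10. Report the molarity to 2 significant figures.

0.38 M

With Fe³⁺/Fe²⁺ at the cathode and Sn⁴⁺/Sn²⁺ at the anode, E°cell = +0.778 − (+0.141) = +0.637 V (n = 2).
Rearranging E = E° − (0.0592/n)·log Q gives log Q = 2(+0.637 − (+0.642))/0.0592 = −0.169.
For 2 Fe³⁺(aq) + Sn²⁺(aq) → 2 Fe²⁺(aq) + Sn⁴⁺(aq), the reaction quotient is Q = ([Fe²⁺(aq)]^2·[Sn⁴⁺(aq)]) / ([Fe³⁺(aq)]^2·[Sn²⁺(aq)]).
Isolating [Sn²⁺(aq)] in Q = 10^{−0.169} yields log [Sn²⁺(aq)] = −0.419, i.e. 0.38 M.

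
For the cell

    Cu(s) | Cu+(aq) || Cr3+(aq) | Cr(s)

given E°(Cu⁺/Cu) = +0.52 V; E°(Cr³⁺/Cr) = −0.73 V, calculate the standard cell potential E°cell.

−1.25 V

By convention the left-hand electrode in cell notation is the anode (oxidation) and the right-hand electrode is the cathode (reduction).
E°cell = E°(right) − E°(left) = −0.73 − (+0.52) = −1.25 V.
The negative sign shows that, as written, the cell would require an external voltage to drive the reaction.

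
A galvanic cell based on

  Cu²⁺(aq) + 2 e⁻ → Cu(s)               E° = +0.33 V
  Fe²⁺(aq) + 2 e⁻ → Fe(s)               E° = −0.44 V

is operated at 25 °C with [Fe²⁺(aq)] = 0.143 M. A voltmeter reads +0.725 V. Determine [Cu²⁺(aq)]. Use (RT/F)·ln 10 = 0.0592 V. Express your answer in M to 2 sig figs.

0.0043 M

The Cu²⁺/Cu couple has the larger reduction potential, so it is the cathode: E°cell = +0.33 − (−0.44) = +0.77 V and n = 2.
From the Nernst equation, log Q = n(E° − E)/0.0592 = 2·(+0.77 − (+0.725))/0.0592 = 1.520.
The balanced reaction is Cu²⁺(aq) + Fe(s) → Cu(s) + Fe²⁺(aq), so Q = [Fe²⁺(aq)] / [Cu²⁺(aq)].
Solving for the unknown gives log [Cu²⁺(aq)] = −2.365, so [Cu²⁺(aq)] ≈ 0.0043 M.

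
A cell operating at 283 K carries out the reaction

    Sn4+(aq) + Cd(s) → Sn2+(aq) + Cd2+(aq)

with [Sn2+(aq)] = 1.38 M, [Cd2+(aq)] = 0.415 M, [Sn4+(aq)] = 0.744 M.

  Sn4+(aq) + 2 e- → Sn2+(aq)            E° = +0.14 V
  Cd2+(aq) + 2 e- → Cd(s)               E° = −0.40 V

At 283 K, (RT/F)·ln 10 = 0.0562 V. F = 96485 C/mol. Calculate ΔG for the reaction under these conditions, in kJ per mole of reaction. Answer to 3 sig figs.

The standard cell potential is +0.14 − (−0.40) = +0.54 V, with n = 2 electrons in the balanced equation.
The reaction quotient is ([Sn2+(aq)]·[Cd2+(aq)]) / [Sn4+(aq)] = 0.77; by Nernst, E = +0.54 − (0.0562/2)(−0.114) = +0.5432 V.
Finally ΔG = −nFE = −(2)(96485 C/mol)(+0.5432 V) = −105 kJ/mol.

−105 kJ/mol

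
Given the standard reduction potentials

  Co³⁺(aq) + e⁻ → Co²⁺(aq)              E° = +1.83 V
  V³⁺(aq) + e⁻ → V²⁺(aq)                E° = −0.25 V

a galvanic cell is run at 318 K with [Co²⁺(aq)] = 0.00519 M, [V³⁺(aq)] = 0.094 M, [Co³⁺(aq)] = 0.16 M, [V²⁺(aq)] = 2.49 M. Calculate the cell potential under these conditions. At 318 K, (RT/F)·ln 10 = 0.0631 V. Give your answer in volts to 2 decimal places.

+2.26 V

Since E°(Co³⁺/Co²⁺) > E°(V³⁺/V²⁺), Co³⁺/Co²⁺ serves as the cathode.
E°cell = E°cat − E°an = +1.83 − (−0.25) = +2.08 V; n = 1.
For the overall reaction Co³⁺(aq) + V²⁺(aq) → Co²⁺(aq) + V³⁺(aq), Q = ([Co²⁺(aq)]·[V³⁺(aq)]) / ([Co³⁺(aq)]·[V²⁺(aq)]) = 0.00122, giving log Q = −2.912.
Applying E = E° − (RT ln10/nF)·log Q gives +2.08 − (0.0631/1)(−2.912) = +2.26 V.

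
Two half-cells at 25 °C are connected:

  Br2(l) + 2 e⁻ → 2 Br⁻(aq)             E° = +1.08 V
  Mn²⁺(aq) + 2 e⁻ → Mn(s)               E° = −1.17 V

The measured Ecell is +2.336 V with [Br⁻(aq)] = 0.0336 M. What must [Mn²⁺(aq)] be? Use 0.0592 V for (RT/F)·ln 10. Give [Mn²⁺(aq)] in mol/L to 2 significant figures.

1.1 M

With Br₂/Br⁻ at the cathode and Mn²⁺/Mn at the anode, E°cell = +1.08 − (−1.17) = +2.25 V (n = 2).
Rearranging E = E° − (0.0592/n)·log Q gives log Q = 2(+2.25 − (+2.336))/0.0592 = −2.905.
For Br2(l) + Mn(s) → 2 Br⁻(aq) + Mn²⁺(aq), the reaction quotient is Q = [Br⁻(aq)]^2·[Mn²⁺(aq)].
Solving for the unknown gives log [Mn²⁺(aq)] = 0.042, so [Mn²⁺(aq)] ≈ 1.1 M.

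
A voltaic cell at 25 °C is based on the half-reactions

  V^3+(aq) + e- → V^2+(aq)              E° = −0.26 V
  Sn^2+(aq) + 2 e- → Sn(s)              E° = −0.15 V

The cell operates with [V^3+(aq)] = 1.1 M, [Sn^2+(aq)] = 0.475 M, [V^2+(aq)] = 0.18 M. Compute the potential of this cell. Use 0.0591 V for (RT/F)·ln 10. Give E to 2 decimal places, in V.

+0.05 V

The Sn²⁺/Sn couple has the more positive E°, so it is the cathode; V³⁺/V²⁺ is the anode.
E°cell = E°cat − E°an = −0.15 − (−0.26) = +0.11 V; n = 2.
For the overall reaction Sn^2+(aq) + 2 V^2+(aq) → Sn(s) + 2 V^3+(aq), Q = [V^3+(aq)]^2 / ([Sn^2+(aq)]·[V^2+(aq)]^2) = 78.6, giving log Q = 1.896.
Applying E = E° − (RT ln10/nF)·log Q gives +0.11 − (0.0591/2)(1.896) = +0.05 V.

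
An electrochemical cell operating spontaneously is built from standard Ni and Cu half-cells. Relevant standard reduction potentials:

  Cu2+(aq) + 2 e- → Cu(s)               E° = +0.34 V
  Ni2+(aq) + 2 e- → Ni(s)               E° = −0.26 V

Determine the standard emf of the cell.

The Cu²⁺/Cu couple has the higher E°, so Cu ion is reduced (cathode) and Ni is oxidized (anode).
E°cell = E°(cathode) − E°(anode) = +0.34 − (−0.26) = +0.60 V.

+0.60 V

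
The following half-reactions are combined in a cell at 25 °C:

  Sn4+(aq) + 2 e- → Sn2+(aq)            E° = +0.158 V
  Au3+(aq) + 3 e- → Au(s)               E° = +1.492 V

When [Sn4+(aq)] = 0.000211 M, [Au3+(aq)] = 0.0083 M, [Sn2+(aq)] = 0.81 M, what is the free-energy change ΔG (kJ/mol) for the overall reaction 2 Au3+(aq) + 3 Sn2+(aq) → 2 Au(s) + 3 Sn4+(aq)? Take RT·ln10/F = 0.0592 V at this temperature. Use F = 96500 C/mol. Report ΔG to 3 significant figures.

−810 kJ/mol

The standard cell potential is +1.492 − (+0.158) = +1.334 V, with n = 6 electrons in the balanced equation.
Q = [Sn4+(aq)]^3 / ([Au3+(aq)]^2·[Sn2+(aq)]^3) = 2.57×10^−7, so log Q = −6.591 and E = +1.334 − (0.0592/6)(−6.591) = +1.3990 V.
Finally ΔG = −nFE = −(6)(96500 C/mol)(+1.3990 V) = −810 kJ/mol.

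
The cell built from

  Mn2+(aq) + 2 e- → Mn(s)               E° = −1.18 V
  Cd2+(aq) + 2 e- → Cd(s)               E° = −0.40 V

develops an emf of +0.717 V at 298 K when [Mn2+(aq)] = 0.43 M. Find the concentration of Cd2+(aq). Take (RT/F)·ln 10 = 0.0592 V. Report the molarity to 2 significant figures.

Cd²⁺/Cd is the cathode (higher E°); E°cell = −0.40 − (−1.18) = +0.78 V with n = 2.
From the Nernst equation, log Q = n(E° − E)/0.0592 = 2·(+0.78 − (+0.717))/0.0592 = 2.128.
For Cd2+(aq) + Mn(s) → Cd(s) + Mn2+(aq), the reaction quotient is Q = [Mn2+(aq)] / [Cd2+(aq)].
Isolating [Cd2+(aq)] in Q = 10^{2.128} yields log [Cd2+(aq)] = −2.495, i.e. 0.0032 M.

0.0032 M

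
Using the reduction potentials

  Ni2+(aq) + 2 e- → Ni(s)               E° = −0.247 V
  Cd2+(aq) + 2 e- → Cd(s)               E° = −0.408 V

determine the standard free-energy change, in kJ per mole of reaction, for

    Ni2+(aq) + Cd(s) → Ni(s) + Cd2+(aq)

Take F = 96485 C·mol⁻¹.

In the reaction as written Ni2+(aq) is reduced, so the Ni²⁺/Ni couple is the cathode and Cd²⁺/Cd is the anode.
E°cell = −0.247 − (−0.408) = +0.161 V; balancing electrons gives n = 2.
ΔG° = −nFE°cell = −(2)(96485)(+0.161) J/mol = −31.1 kJ/mol.

−31.1 kJ/mol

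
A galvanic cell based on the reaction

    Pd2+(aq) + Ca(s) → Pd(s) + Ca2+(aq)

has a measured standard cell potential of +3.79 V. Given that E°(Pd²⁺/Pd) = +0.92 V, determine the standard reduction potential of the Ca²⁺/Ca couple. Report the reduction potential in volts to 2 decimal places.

−2.87 V

In the reaction as written the Pd²⁺/Pd couple is reduced (cathode) and Ca²⁺/Ca is oxidized (anode), so E°cell = E°(Pd²⁺/Pd) − E°(Ca²⁺/Ca).
E°(Ca²⁺/Ca) = E°(cathode) − E°cell = +0.92 − (+3.79) = −2.87 V.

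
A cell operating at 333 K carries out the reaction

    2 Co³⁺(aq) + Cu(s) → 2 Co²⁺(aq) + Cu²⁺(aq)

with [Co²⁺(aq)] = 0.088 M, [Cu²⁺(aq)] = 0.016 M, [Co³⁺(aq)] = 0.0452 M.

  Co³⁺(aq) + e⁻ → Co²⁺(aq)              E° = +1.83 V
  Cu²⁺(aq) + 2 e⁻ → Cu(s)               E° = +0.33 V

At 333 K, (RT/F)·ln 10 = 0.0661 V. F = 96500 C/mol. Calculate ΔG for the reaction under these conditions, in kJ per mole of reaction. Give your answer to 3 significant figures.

With Co³⁺/Co²⁺ reduced at the cathode, E°cell = +1.83 − (+0.33) = +1.50 V and n = 2.
Here Q = ([Co²⁺(aq)]^2·[Cu²⁺(aq)]) / [Co³⁺(aq)]^2 = 0.0606 (log Q = −1.217), giving E = +1.50 − (0.0661/2)·(−1.217) = +1.5402 V.
Finally ΔG = −nFE = −(2)(96500 C/mol)(+1.5402 V) = −297 kJ/mol.

−297 kJ/mol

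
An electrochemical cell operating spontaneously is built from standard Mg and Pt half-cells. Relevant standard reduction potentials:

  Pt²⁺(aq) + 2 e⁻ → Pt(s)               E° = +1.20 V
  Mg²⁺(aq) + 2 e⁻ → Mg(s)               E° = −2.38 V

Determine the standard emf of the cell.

+3.58 V

The Pt²⁺/Pt couple has the higher E°, so Pt ion is reduced (cathode) and Mg is oxidized (anode).
E°cell = E°(cathode) − E°(anode) = +1.20 − (−2.38) = +3.58 V.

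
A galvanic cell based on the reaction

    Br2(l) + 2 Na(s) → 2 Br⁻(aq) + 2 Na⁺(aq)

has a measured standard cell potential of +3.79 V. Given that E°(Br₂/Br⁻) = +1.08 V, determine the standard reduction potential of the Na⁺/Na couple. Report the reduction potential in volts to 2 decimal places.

−2.71 V

In the reaction as written the Br₂/Br⁻ couple is reduced (cathode) and Na⁺/Na is oxidized (anode), so E°cell = E°(Br₂/Br⁻) − E°(Na⁺/Na).
E°(Na⁺/Na) = E°(cathode) − E°cell = +1.08 − (+3.79) = −2.71 V.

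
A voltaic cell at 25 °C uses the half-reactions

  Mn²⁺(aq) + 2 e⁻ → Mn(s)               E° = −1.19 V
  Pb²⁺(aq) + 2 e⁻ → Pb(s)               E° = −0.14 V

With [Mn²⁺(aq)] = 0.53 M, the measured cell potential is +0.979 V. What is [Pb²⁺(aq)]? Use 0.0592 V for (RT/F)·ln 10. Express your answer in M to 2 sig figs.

The Pb²⁺/Pb couple has the larger reduction potential, so it is the cathode: E°cell = −0.14 − (−1.19) = +1.05 V and n = 2.
Since E = E° − (0.0592/n)·log Q, log Q = n(E° − E)/0.0592 = 2.399.
For Pb²⁺(aq) + Mn(s) → Pb(s) + Mn²⁺(aq), the reaction quotient is Q = [Mn²⁺(aq)] / [Pb²⁺(aq)].
Solving for the unknown gives log [Pb²⁺(aq)] = −2.675, so [Pb²⁺(aq)] ≈ 0.0021 M.

0.0021 M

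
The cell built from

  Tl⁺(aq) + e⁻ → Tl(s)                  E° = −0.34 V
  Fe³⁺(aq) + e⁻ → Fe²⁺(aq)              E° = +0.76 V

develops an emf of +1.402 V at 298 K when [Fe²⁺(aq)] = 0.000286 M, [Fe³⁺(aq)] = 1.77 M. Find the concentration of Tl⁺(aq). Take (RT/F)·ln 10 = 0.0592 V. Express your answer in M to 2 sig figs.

The Fe³⁺/Fe²⁺ couple has the larger reduction potential, so it is the cathode: E°cell = +0.76 − (−0.34) = +1.10 V and n = 1.
Since E = E° − (0.0592/n)·log Q, log Q = n(E° − E)/0.0592 = −5.101.
Balancing electrons gives Fe³⁺(aq) + Tl(s) → Fe²⁺(aq) + Tl⁺(aq); thus Q = ([Fe²⁺(aq)]·[Tl⁺(aq)]) / [Fe³⁺(aq)].
Isolating [Tl⁺(aq)] in Q = 10^{−5.101} yields log [Tl⁺(aq)] = −1.309, i.e. 0.049 M.

0.049 M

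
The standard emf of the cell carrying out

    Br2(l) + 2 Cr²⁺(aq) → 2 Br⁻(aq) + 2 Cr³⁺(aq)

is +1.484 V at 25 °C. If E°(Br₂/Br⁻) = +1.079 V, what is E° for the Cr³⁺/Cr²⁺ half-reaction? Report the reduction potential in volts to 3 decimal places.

In the reaction as written the Br₂/Br⁻ couple is reduced (cathode) and Cr³⁺/Cr²⁺ is oxidized (anode), so E°cell = E°(Br₂/Br⁻) − E°(Cr³⁺/Cr²⁺).
E°(Cr³⁺/Cr²⁺) = E°(cathode) − E°cell = +1.079 − (+1.484) = −0.405 V.

−0.405 V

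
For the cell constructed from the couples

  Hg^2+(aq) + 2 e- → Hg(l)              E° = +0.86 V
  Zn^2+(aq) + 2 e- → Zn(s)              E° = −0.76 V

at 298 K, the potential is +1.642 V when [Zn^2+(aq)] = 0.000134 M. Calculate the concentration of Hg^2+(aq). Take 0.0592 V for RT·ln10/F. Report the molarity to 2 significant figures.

Hg²⁺/Hg is the cathode (higher E°); E°cell = +0.86 − (−0.76) = +1.62 V with n = 2.
From the Nernst equation, log Q = n(E° − E)/0.0592 = 2·(+1.62 − (+1.642))/0.0592 = −0.743.
Balancing electrons gives Hg^2+(aq) + Zn(s) → Hg(l) + Zn^2+(aq); thus Q = [Zn^2+(aq)] / [Hg^2+(aq)].
Solving for the unknown gives log [Hg^2+(aq)] = −3.130, so [Hg^2+(aq)] ≈ 0.00074 M.

0.00074 M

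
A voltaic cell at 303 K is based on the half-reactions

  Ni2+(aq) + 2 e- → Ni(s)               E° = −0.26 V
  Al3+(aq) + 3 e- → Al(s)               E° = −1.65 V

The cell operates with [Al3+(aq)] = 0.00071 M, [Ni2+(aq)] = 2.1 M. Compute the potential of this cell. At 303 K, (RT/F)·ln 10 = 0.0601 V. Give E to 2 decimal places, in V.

Ni²⁺/Ni is reduced (cathode, E° = −0.26 V) and Al³⁺/Al is oxidized (anode).
The standard potential is −0.26 − (−1.65) = +1.39 V and the balanced reaction transfers n = 6 electrons.
For the overall reaction 3 Ni2+(aq) + 2 Al(s) → 3 Ni(s) + 2 Al3+(aq), Q = [Al3+(aq)]^2 / [Ni2+(aq)]^3 = 5.44×10^−8, giving log Q = −7.264.
E = E° − (0.0601/n)·log Q = +1.39 − (0.0601/6)(−7.264) = +1.46 V.

+1.46 V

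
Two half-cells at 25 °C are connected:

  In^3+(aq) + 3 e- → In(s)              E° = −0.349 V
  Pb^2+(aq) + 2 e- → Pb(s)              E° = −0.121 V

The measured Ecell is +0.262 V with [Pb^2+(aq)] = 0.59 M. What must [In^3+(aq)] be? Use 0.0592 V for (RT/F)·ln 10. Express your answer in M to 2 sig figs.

The Pb²⁺/Pb couple has the larger reduction potential, so it is the cathode: E°cell = −0.121 − (−0.349) = +0.228 V and n = 6.
Since E = E° − (0.0592/n)·log Q, log Q = n(E° − E)/0.0592 = −3.446.
The balanced reaction is 3 Pb^2+(aq) + 2 In(s) → 3 Pb(s) + 2 In^3+(aq), so Q = [In^3+(aq)]^2 / [Pb^2+(aq)]^3.
Isolating [In^3+(aq)] in Q = 10^{−3.446} yields log [In^3+(aq)] = −2.067, i.e. 0.0086 M.

0.0086 M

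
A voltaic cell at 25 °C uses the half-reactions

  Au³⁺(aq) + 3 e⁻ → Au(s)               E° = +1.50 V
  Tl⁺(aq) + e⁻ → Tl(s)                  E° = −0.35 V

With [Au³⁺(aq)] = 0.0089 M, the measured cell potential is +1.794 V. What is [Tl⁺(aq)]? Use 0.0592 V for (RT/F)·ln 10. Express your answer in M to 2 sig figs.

1.8 M

The Au³⁺/Au couple has the larger reduction potential, so it is the cathode: E°cell = +1.50 − (−0.35) = +1.85 V and n = 3.
From the Nernst equation, log Q = n(E° − E)/0.0592 = 3·(+1.85 − (+1.794))/0.0592 = 2.838.
For Au³⁺(aq) + 3 Tl(s) → Au(s) + 3 Tl⁺(aq), the reaction quotient is Q = [Tl⁺(aq)]^3 / [Au³⁺(aq)].
Solving for the unknown gives log [Tl⁺(aq)] = 0.262, so [Tl⁺(aq)] ≈ 1.8 M.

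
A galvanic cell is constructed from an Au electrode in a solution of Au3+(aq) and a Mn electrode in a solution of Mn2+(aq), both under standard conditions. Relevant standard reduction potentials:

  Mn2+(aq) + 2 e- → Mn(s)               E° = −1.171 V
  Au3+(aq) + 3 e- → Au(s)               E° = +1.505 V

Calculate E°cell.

+2.676 V

Of the two couples in this cell, the one with the more positive reduction potential is reduced at the cathode: here that is Au³⁺/Au (+1.505 V); Mn²⁺/Mn (−1.171 V) is the anode.
E°cell = E°(cathode) − E°(anode) = +1.505 − (−1.171) = +2.676 V.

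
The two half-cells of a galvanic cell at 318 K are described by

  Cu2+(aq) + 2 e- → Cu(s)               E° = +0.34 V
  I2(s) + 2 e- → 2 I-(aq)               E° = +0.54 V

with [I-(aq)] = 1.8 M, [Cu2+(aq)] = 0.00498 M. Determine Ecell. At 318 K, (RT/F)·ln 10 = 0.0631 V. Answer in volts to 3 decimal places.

+0.257 V

The I₂/I⁻ couple has the more positive E°, so it is the cathode; Cu²⁺/Cu is the anode.
The standard potential is +0.54 − (+0.34) = +0.20 V and the balanced reaction transfers n = 2 electrons.
For the overall reaction I2(s) + Cu(s) → 2 I-(aq) + Cu2+(aq), Q = [I-(aq)]^2·[Cu2+(aq)] = 0.0161, giving log Q = −1.792.
E = E° − (0.0631/n)·log Q = +0.20 − (0.0631/2)(−1.792) = +0.257 V.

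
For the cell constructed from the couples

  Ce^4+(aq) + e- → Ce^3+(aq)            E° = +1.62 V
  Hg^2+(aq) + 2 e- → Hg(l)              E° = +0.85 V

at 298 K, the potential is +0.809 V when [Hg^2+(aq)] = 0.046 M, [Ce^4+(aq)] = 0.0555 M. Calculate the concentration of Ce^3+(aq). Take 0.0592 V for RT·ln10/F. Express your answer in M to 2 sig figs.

With Ce⁴⁺/Ce³⁺ at the cathode and Hg²⁺/Hg at the anode, E°cell = +1.62 − (+0.85) = +0.77 V (n = 2).
Since E = E° − (0.0592/n)·log Q, log Q = n(E° − E)/0.0592 = −1.318.
The balanced reaction is 2 Ce^4+(aq) + Hg(l) → 2 Ce^3+(aq) + Hg^2+(aq), so Q = ([Ce^3+(aq)]^2·[Hg^2+(aq)]) / [Ce^4+(aq)]^2.
Solving for the unknown gives log [Ce^3+(aq)] = −1.246, so [Ce^3+(aq)] ≈ 0.057 M.

0.057 M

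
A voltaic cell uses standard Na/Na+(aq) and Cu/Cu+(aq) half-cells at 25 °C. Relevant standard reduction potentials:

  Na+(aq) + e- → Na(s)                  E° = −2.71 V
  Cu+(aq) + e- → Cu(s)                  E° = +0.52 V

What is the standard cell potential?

Of the two couples in this cell, the one with the more positive reduction potential is reduced at the cathode: here that is Cu⁺/Cu (+0.52 V); Na⁺/Na (−2.71 V) is the anode.
E°cell = E°(cathode) − E°(anode) = +0.52 − (−2.71) = +3.23 V.

+3.23 V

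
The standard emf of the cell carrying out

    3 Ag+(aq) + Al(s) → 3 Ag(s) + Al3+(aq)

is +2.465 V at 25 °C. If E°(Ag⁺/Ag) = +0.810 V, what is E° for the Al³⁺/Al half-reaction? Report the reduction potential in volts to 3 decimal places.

−1.655 V

In the reaction as written the Ag⁺/Ag couple is reduced (cathode) and Al³⁺/Al is oxidized (anode), so E°cell = E°(Ag⁺/Ag) − E°(Al³⁺/Al).
E°(Al³⁺/Al) = E°(cathode) − E°cell = +0.810 − (+2.465) = −1.655 V.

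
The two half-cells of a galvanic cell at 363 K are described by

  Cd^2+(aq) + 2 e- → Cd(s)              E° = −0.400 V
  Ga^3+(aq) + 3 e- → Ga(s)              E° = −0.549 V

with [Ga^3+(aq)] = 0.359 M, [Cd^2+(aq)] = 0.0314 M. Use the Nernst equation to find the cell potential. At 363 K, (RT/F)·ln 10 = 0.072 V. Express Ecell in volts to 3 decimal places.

+0.106 V

The Cd²⁺/Cd couple has the more positive E°, so it is the cathode; Ga³⁺/Ga is the anode.
E°cell = E°cat − E°an = −0.400 − (−0.549) = +0.149 V; n = 6.
Balancing gives 3 Cd^2+(aq) + 2 Ga(s) → 3 Cd(s) + 2 Ga^3+(aq); hence Q = [Ga^3+(aq)]^2 / [Cd^2+(aq)]^3 = 4.16×10^3 (log Q = 3.619).
E = E° − (0.072/n)·log Q = +0.149 − (0.072/6)(3.619) = +0.106 V.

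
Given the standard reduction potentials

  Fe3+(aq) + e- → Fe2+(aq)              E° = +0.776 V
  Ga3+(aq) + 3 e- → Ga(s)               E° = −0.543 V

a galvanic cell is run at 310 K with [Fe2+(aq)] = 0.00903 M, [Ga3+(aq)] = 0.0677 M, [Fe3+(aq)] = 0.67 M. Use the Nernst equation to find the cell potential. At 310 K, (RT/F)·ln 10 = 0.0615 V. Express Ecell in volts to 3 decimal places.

+1.458 V

Since E°(Fe³⁺/Fe²⁺) > E°(Ga³⁺/Ga), Fe³⁺/Fe²⁺ serves as the cathode.
E°cell = +0.776 − (−0.543) = +1.319 V, with n = 3 electrons transferred.
For the overall reaction 3 Fe3+(aq) + Ga(s) → 3 Fe2+(aq) + Ga3+(aq), Q = ([Fe2+(aq)]^3·[Ga3+(aq)]) / [Fe3+(aq)]^3 = 1.66×10^−7, giving log Q = −6.781.
By the Nernst equation, E = +1.319 − (0.0615/3)·(−6.781) = +1.458 V.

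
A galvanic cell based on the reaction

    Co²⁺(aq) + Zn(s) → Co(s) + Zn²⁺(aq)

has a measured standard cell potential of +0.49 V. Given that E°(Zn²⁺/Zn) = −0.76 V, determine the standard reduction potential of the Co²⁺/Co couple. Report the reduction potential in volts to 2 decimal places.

In the reaction as written the Co²⁺/Co couple is reduced (cathode) and Zn²⁺/Zn is oxidized (anode), so E°cell = E°(Co²⁺/Co) − E°(Zn²⁺/Zn).
E°(Co²⁺/Co) = E°cell + E°(anode) = +0.49 + (−0.76) = −0.27 V.

−0.27 V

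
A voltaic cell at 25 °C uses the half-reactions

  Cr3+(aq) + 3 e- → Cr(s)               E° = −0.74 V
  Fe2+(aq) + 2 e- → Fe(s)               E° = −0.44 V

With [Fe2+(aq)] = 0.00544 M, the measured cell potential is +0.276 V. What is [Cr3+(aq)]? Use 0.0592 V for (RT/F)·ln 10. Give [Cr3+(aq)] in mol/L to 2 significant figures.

Fe²⁺/Fe is the cathode (higher E°); E°cell = −0.44 − (−0.74) = +0.30 V with n = 6.
From the Nernst equation, log Q = n(E° − E)/0.0592 = 6·(+0.30 − (+0.276))/0.0592 = 2.432.
For 3 Fe2+(aq) + 2 Cr(s) → 3 Fe(s) + 2 Cr3+(aq), the reaction quotient is Q = [Cr3+(aq)]^2 / [Fe2+(aq)]^3.
Isolating [Cr3+(aq)] in Q = 10^{2.432} yields log [Cr3+(aq)] = −2.181, i.e. 0.0066 M.

0.0066 M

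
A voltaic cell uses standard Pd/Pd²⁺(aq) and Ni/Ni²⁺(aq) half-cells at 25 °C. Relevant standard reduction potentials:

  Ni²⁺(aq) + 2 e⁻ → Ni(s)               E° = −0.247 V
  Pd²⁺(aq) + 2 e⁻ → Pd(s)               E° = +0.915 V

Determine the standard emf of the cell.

+1.162 V

The Pd²⁺/Pd couple has the higher E°, so Pd ion is reduced (cathode) and Ni is oxidized (anode).
E°cell = E°(cathode) − E°(anode) = +0.915 − (−0.247) = +1.162 V.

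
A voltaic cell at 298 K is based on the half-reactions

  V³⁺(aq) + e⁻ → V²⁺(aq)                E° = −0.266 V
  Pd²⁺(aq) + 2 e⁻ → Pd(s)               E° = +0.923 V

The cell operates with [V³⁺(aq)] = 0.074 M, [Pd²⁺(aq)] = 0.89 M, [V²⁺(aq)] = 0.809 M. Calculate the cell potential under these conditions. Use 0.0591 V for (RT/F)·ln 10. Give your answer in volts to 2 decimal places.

+1.25 V

The Pd²⁺/Pd couple has the more positive E°, so it is the cathode; V³⁺/V²⁺ is the anode.
E°cell = E°cat − E°an = +0.923 − (−0.266) = +1.189 V; n = 2.
For the overall reaction Pd²⁺(aq) + 2 V²⁺(aq) → Pd(s) + 2 V³⁺(aq), Q = [V³⁺(aq)]^2 / ([Pd²⁺(aq)]·[V²⁺(aq)]^2) = 0.0094, giving log Q = −2.027.
Applying E = E° − (RT ln10/nF)·log Q gives +1.189 − (0.0591/2)(−2.027) = +1.25 V.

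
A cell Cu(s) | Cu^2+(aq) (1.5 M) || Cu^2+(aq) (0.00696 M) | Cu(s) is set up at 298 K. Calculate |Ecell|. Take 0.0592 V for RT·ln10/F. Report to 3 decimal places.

For a concentration cell E°cell = 0, since both electrodes use the same couple.
The compartment with the higher Cu^2+(aq) concentration (1.5 M) acts as the cathode; ions are reduced there and produced at the dilute (0.00696 M) anode.
With n = 2, Ecell = −(0.0592/2)·log([dilute]/[conc]) = −(0.0592/2)·log(0.00696/1.5) = +0.069 V.

0.069 V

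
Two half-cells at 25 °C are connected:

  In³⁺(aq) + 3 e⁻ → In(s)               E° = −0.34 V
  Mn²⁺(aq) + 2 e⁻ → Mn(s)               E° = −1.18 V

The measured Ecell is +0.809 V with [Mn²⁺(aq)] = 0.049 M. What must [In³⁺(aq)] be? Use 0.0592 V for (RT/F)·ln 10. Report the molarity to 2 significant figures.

In³⁺/In is the cathode (higher E°); E°cell = −0.34 − (−1.18) = +0.84 V with n = 6.
Since E = E° − (0.0592/n)·log Q, log Q = n(E° − E)/0.0592 = 3.142.
The balanced reaction is 2 In³⁺(aq) + 3 Mn(s) → 2 In(s) + 3 Mn²⁺(aq), so Q = [Mn²⁺(aq)]^3 / [In³⁺(aq)]^2.
Substituting the known concentrations and solving, log [In³⁺(aq)] = −3.536 and [In³⁺(aq)] = 0.00029 M.

0.00029 M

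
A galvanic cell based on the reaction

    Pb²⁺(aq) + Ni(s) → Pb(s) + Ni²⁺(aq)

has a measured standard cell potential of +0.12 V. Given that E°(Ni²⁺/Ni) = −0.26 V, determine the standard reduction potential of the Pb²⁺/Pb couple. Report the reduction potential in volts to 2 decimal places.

−0.14 V

In the reaction as written the Pb²⁺/Pb couple is reduced (cathode) and Ni²⁺/Ni is oxidized (anode), so E°cell = E°(Pb²⁺/Pb) − E°(Ni²⁺/Ni).
E°(Pb²⁺/Pb) = E°cell + E°(anode) = +0.12 + (−0.26) = −0.14 V.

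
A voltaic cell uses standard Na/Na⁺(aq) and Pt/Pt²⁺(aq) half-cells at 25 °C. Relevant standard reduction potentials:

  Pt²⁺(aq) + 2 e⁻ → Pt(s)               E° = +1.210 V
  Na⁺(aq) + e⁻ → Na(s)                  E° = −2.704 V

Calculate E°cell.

+3.914 V

Of the two couples in this cell, the one with the more positive reduction potential is reduced at the cathode: here that is Pt²⁺/Pt (+1.210 V); Na⁺/Na (−2.704 V) is the anode.
E°cell = E°(cathode) − E°(anode) = +1.210 − (−2.704) = +3.914 V.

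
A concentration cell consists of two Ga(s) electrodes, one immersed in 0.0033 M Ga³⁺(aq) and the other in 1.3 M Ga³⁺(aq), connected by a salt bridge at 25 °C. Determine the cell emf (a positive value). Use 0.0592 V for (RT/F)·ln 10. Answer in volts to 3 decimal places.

0.051 V

For a concentration cell E°cell = 0, since both electrodes use the same couple.
The compartment with the higher Ga³⁺(aq) concentration (1.3 M) acts as the cathode; ions are reduced there and produced at the dilute (0.0033 M) anode.
With n = 3, Ecell = −(0.0592/3)·log([dilute]/[conc]) = −(0.0592/3)·log(0.0033/1.3) = +0.051 V.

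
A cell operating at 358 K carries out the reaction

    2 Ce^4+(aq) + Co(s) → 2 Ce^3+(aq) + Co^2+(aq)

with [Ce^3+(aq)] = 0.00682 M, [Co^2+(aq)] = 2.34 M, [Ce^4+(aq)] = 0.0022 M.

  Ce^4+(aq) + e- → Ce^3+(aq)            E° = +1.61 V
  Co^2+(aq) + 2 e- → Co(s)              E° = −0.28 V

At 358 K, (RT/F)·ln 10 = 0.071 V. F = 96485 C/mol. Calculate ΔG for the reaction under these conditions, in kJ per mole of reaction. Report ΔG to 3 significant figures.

E°cell = +1.61 − (−0.28) = +1.89 V; the balanced reaction transfers n = 2 electrons.
The reaction quotient is ([Ce^3+(aq)]^2·[Co^2+(aq)]) / [Ce^4+(aq)]^2 = 22.5; by Nernst, E = +1.89 − (0.071/2)(1.352) = +1.8420 V.
Then ΔG = −nFE = −2 × 96485 × +1.8420 J/mol = −355 kJ/mol.

−355 kJ/mol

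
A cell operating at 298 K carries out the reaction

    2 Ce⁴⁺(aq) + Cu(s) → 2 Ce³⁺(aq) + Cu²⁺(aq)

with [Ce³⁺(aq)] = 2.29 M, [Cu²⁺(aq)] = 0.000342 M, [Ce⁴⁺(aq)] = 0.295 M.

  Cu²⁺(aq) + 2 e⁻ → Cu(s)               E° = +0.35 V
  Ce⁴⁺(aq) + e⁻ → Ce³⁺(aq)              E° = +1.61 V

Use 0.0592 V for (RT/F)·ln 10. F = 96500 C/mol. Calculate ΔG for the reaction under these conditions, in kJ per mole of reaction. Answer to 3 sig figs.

E°cell = +1.61 − (+0.35) = +1.26 V; the balanced reaction transfers n = 2 electrons.
The reaction quotient is ([Ce³⁺(aq)]^2·[Cu²⁺(aq)]) / [Ce⁴⁺(aq)]^2 = 0.0206; by Nernst, E = +1.26 − (0.0592/2)(−1.686) = +1.3099 V.
Finally ΔG = −nFE = −(2)(96500 C/mol)(+1.3099 V) = −253 kJ/mol.

−253 kJ/mol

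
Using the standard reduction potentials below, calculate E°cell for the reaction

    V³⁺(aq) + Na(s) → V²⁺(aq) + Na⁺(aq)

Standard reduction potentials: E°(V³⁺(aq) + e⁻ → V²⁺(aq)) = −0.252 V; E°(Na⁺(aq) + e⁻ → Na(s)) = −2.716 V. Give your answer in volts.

V³⁺(aq) gains electrons, so the V³⁺/V²⁺ couple is the cathode; the Na⁺/Na couple is the anode.
E°cell = E°(cathode) − E°(anode) = −0.252 − (−2.716) = +2.464 V.
The positive value indicates the reaction is spontaneous as written.

+2.464 V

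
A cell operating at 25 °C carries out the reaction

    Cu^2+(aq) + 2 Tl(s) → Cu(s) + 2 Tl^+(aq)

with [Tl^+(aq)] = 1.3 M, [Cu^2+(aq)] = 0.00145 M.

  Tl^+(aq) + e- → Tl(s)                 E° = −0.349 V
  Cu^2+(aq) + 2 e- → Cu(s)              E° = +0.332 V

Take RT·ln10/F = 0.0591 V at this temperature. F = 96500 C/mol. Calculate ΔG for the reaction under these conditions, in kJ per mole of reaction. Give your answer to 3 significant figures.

−114 kJ/mol

E°cell = +0.332 − (−0.349) = +0.681 V; the balanced reaction transfers n = 2 electrons.
The reaction quotient is [Tl^+(aq)]^2 / [Cu^2+(aq)] = 1.17×10^3; by Nernst, E = +0.681 − (0.0591/2)(3.067) = +0.5904 V.
ΔG = −nFE = −(2)(96500)(+0.5904) J/mol = −114 kJ/mol.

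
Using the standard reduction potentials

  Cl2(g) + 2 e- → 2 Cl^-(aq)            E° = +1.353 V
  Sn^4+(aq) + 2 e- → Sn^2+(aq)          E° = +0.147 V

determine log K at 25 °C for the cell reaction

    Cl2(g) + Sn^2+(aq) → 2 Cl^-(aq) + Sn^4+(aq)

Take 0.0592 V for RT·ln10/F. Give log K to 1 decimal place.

The Cl₂/Cl⁻ couple is reduced (cathode); E°cell = +1.353 − (+0.147) = +1.206 V with n = 2.
At equilibrium E = 0, so log K = nE°cell / 0.0592 = (2)(+1.206) / 0.0592 = 40.7.

log K = 40.7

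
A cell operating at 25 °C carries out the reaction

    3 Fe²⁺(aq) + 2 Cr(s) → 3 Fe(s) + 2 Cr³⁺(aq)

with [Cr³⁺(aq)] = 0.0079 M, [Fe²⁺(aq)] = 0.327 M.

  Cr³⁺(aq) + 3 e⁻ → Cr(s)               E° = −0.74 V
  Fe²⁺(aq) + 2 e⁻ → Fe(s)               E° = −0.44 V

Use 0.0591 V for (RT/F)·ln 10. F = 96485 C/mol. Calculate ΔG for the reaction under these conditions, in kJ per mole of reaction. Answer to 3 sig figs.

−189 kJ/mol

The standard cell potential is −0.44 − (−0.74) = +0.30 V, with n = 6 electrons in the balanced equation.
Here Q = [Cr³⁺(aq)]^2 / [Fe²⁺(aq)]^3 = 0.00178 (log Q = −2.748), giving E = +0.30 − (0.0591/6)·(−2.748) = +0.3271 V.
ΔG = −nFE = −(6)(96485)(+0.3271) J/mol = −189 kJ/mol.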